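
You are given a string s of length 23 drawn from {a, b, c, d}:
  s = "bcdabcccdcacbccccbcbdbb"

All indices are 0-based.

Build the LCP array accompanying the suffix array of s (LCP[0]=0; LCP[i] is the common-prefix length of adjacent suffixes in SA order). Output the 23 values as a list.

[0, 1, 0, 1, 1, 2, 4, 2, 1, 0, 1, 3, 2, 1, 2, 3, 3, 2, 1, 2, 0, 1, 1]

rank | idx | suffix
   0 |   3 | abcccdcacbccccbcbdbb
   1 |  10 | acbccccbcbdbb
   2 |  22 | b
   3 |  21 | bb
   4 |  17 | bcbdbb
   5 |  12 | bccccbcbdbb
   6 |   4 | bcccdcacbccccbcbdbb
   7 |   0 | bcdabcccdcacbccccbcbdbb
   8 |  19 | bdbb
   9 |   9 | cacbccccbcbdbb
  10 |  16 | cbcbdbb
  11 |  11 | cbccccbcbdbb
  12 |  18 | cbdbb
  13 |  15 | ccbcbdbb
  14 |  14 | cccbcbdbb
  15 |  13 | ccccbcbdbb
  16 |   5 | cccdcacbccccbcbdbb
  17 |   6 | ccdcacbccccbcbdbb
  18 |   1 | cdabcccdcacbccccbcbdbb
  19 |   7 | cdcacbccccbcbdbb
  20 |   2 | dabcccdcacbccccbcbdbb
  21 |  20 | dbb
  22 |   8 | dcacbccccbcbdbb

SA = [3, 10, 22, 21, 17, 12, 4, 0, 19, 9, 16, 11, 18, 15, 14, 13, 5, 6, 1, 7, 2, 20, 8]
rank  pair      lcp
   1  s[3:],s[10:]  1  'a'
   2  s[10:],s[22:]  0  ''
   3  s[22:],s[21:]  1  'b'
   4  s[21:],s[17:]  1  'b'
   5  s[17:],s[12:]  2  'bc'
   6  s[12:],s[4:]  4  'bccc'
   7  s[4:],s[0:]  2  'bc'
   8  s[0:],s[19:]  1  'b'
   9  s[19:],s[9:]  0  ''
  10  s[9:],s[16:]  1  'c'
  11  s[16:],s[11:]  3  'cbc'
  12  s[11:],s[18:]  2  'cb'
  13  s[18:],s[15:]  1  'c'
  14  s[15:],s[14:]  2  'cc'
  15  s[14:],s[13:]  3  'ccc'
  16  s[13:],s[5:]  3  'ccc'
  17  s[5:],s[6:]  2  'cc'
  18  s[6:],s[1:]  1  'c'
  19  s[1:],s[7:]  2  'cd'
  20  s[7:],s[2:]  0  ''
  21  s[2:],s[20:]  1  'd'
  22  s[20:],s[8:]  1  'd'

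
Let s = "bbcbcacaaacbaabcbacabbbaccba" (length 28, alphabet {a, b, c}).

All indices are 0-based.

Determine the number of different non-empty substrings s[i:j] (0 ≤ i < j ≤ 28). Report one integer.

sorted suffixes:
  #0 SA[0]=27  'a'
  #1 SA[1]=7  'aaacbaabcbacabbbaccba'
  #2 SA[2]=12  'aabcbacabbbaccba'
  #3 SA[3]=8  'aacbaabcbacabbbaccba'
  #4 SA[4]=19  'abbbaccba'
  #5 SA[5]=13  'abcbacabbbaccba'
  #6 SA[6]=5  'acaaacbaabcbacabbbaccba'
  #7 SA[7]=17  'acabbbaccba'
  #8 SA[8]=9  'acbaabcbacabbbaccba'
  #9 SA[9]=23  'accba'
  #10 SA[10]=26  'ba'
  #11 SA[11]=11  'baabcbacabbbaccba'
  #12 SA[12]=16  'bacabbbaccba'
  #13 SA[13]=22  'baccba'
  #14 SA[14]=21  'bbaccba'
  #15 SA[15]=20  'bbbaccba'
  #16 SA[16]=0  'bbcbcacaaacbaabcbacabbbaccba'
  #17 SA[17]=3  'bcacaaacbaabcbacabbbaccba'
  #18 SA[18]=14  'bcbacabbbaccba'
  #19 SA[19]=1  'bcbcacaaacbaabcbacabbbaccba'
  #20 SA[20]=6  'caaacbaabcbacabbbaccba'
  #21 SA[21]=18  'cabbbaccba'
  #22 SA[22]=4  'cacaaacbaabcbacabbbaccba'
  #23 SA[23]=25  'cba'
  #24 SA[24]=10  'cbaabcbacabbbaccba'
  #25 SA[25]=15  'cbacabbbaccba'
  #26 SA[26]=2  'cbcacaaacbaabcbacabbbaccba'
  #27 SA[27]=24  'ccba'

SA = [27, 7, 12, 8, 19, 13, 5, 17, 9, 23, 26, 11, 16, 22, 21, 20, 0, 3, 14, 1, 6, 18, 4, 25, 10, 15, 2, 24]
[i] adj suffixes → lcp
  [1] 27/7 → 1 ('a')
  [2] 7/12 → 2 ('aa')
  [3] 12/8 → 2 ('aa')
  [4] 8/19 → 1 ('a')
  [5] 19/13 → 2 ('ab')
  [6] 13/5 → 1 ('a')
  [7] 5/17 → 3 ('aca')
  [8] 17/9 → 2 ('ac')
  [9] 9/23 → 2 ('ac')
  [10] 23/26 → 0 ('')
  [11] 26/11 → 2 ('ba')
  [12] 11/16 → 2 ('ba')
  [13] 16/22 → 3 ('bac')
  [14] 22/21 → 1 ('b')
  [15] 21/20 → 2 ('bb')
  [16] 20/0 → 2 ('bb')
  [17] 0/3 → 1 ('b')
  [18] 3/14 → 2 ('bc')
  [19] 14/1 → 3 ('bcb')
  [20] 1/6 → 0 ('')
  [21] 6/18 → 2 ('ca')
  [22] 18/4 → 2 ('ca')
  [23] 4/25 → 1 ('c')
  [24] 25/10 → 3 ('cba')
  [25] 10/15 → 3 ('cba')
  [26] 15/2 → 2 ('cb')
  [27] 2/24 → 1 ('c')

n(n+1)/2 = 28·29/2 = 406
Σ LCP = 0 + 1 + 2 + 2 + 1 + 2 + 1 + 3 + 2 + 2 + 0 + 2 + 2 + 3 + 1 + 2 + 2 + 1 + 2 + 3 + 0 + 2 + 2 + 1 + 3 + 3 + 2 + 1 = 48
distinct = 406 − 48 = 358

358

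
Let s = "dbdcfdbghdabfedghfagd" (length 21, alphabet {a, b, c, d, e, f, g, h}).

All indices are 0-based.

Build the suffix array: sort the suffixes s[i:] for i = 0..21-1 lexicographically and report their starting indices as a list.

sorted suffixes:
  #0 SA[0]=10  'abfedghfagd'
  #1 SA[1]=18  'agd'
  #2 SA[2]=1  'bdcfdbghdabfedghfagd'
  #3 SA[3]=11  'bfedghfagd'
  #4 SA[4]=6  'bghdabfedghfagd'
  #5 SA[5]=3  'cfdbghdabfedghfagd'
  #6 SA[6]=20  'd'
  #7 SA[7]=9  'dabfedghfagd'
  #8 SA[8]=0  'dbdcfdbghdabfedghfagd'
  #9 SA[9]=5  'dbghdabfedghfagd'
  #10 SA[10]=2  'dcfdbghdabfedghfagd'
  #11 SA[11]=14  'dghfagd'
  #12 SA[12]=13  'edghfagd'
  #13 SA[13]=17  'fagd'
  #14 SA[14]=4  'fdbghdabfedghfagd'
  #15 SA[15]=12  'fedghfagd'
  #16 SA[16]=19  'gd'
  #17 SA[17]=7  'ghdabfedghfagd'
  #18 SA[18]=15  'ghfagd'
  #19 SA[19]=8  'hdabfedghfagd'
  #20 SA[20]=16  'hfagd'

[10, 18, 1, 11, 6, 3, 20, 9, 0, 5, 2, 14, 13, 17, 4, 12, 19, 7, 15, 8, 16]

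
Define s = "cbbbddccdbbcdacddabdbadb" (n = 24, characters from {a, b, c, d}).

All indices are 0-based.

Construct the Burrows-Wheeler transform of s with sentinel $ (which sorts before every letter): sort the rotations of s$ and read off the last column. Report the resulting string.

bddbddcdbbab$dbcadcabcdcb

rank  rotation                   last
    0  $cbbbddccdbbcdacddabdbadb  b
    1  abdbadb$cbbbddccdbbcdacdd  d
    2  acddabdbadb$cbbbddccdbbcd  d
    3  adb$cbbbddccdbbcdacddabdb  b
    4  b$cbbbddccdbbcdacddabdbad  d
    5  badb$cbbbddccdbbcdacddabd  d
    6  bbbddccdbbcdacddabdbadb$c  c
    7  bbcdacddabdbadb$cbbbddccd  d
    8  bbddccdbbcdacddabdbadb$cb  b
    9  bcdacddabdbadb$cbbbddccdb  b
   10  bdbadb$cbbbddccdbbcdacdda  a
   11  bddccdbbcdacddabdbadb$cbb  b
   12  cbbbddccdbbcdacddabdbadb$  $
   13  ccdbbcdacddabdbadb$cbbbdd  d
   14  cdacddabdbadb$cbbbddccdbb  b
   15  cdbbcdacddabdbadb$cbbbddc  c
   16  cddabdbadb$cbbbddccdbbcda  a
   17  dabdbadb$cbbbddccdbbcdacd  d
   18  dacddabdbadb$cbbbddccdbbc  c
   19  db$cbbbddccdbbcdacddabdba  a
   20  dbadb$cbbbddccdbbcdacddab  b
   21  dbbcdacddabdbadb$cbbbddcc  c
   22  dccdbbcdacddabdbadb$cbbbd  d
   23  ddabdbadb$cbbbddccdbbcdac  c
   24  ddccdbbcdacddabdbadb$cbbb  b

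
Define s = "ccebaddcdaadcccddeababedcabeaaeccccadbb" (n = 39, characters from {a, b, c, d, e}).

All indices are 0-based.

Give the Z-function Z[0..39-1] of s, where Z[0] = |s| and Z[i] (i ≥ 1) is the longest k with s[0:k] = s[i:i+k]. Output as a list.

[39, 1, 0, 0, 0, 0, 0, 1, 0, 0, 0, 0, 2, 2, 1, 0, 0, 0, 0, 0, 0, 0, 0, 0, 1, 0, 0, 0, 0, 0, 0, 2, 2, 2, 1, 0, 0, 0, 0]

Z[0]=39
i=1: fresh scan; Z[1]=1 scan→box=[1,2)
i=2: fresh scan; Z[2]=0
i=3: fresh scan; Z[3]=0
i=4: fresh scan; Z[4]=0
i=5: fresh scan; Z[5]=0
i=6: fresh scan; Z[6]=0
i=7: fresh scan; Z[7]=1 scan→box=[7,8)
i=8: fresh scan; Z[8]=0
i=9: fresh scan; Z[9]=0
i=10: fresh scan; Z[10]=0
i=11: fresh scan; Z[11]=0
i=12: fresh scan; Z[12]=2 scan→box=[12,14)
i=13: min(r-i=1, Z[1]=1)=1; Z[13]=2 scan→box=[13,15)
i=14: min(r-i=1, Z[1]=1)=1; Z[14]=1
i=15: fresh scan; Z[15]=0
i=16: fresh scan; Z[16]=0
i=17: fresh scan; Z[17]=0
i=18: fresh scan; Z[18]=0
i=19: fresh scan; Z[19]=0
i=20: fresh scan; Z[20]=0
i=21: fresh scan; Z[21]=0
i=22: fresh scan; Z[22]=0
i=23: fresh scan; Z[23]=0
i=24: fresh scan; Z[24]=1 scan→box=[24,25)
i=25: fresh scan; Z[25]=0
i=26: fresh scan; Z[26]=0
i=27: fresh scan; Z[27]=0
i=28: fresh scan; Z[28]=0
i=29: fresh scan; Z[29]=0
i=30: fresh scan; Z[30]=0
i=31: fresh scan; Z[31]=2 scan→box=[31,33)
i=32: min(r-i=1, Z[1]=1)=1; Z[32]=2 scan→box=[32,34)
i=33: min(r-i=1, Z[1]=1)=1; Z[33]=2 scan→box=[33,35)
i=34: min(r-i=1, Z[1]=1)=1; Z[34]=1
i=35: fresh scan; Z[35]=0
i=36: fresh scan; Z[36]=0
i=37: fresh scan; Z[37]=0
i=38: fresh scan; Z[38]=0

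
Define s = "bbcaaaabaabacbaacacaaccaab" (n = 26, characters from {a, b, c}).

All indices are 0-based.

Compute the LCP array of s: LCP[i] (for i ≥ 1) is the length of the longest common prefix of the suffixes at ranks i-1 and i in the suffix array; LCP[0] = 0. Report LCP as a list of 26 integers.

[0, 3, 2, 3, 4, 2, 3, 1, 2, 3, 1, 3, 2, 2, 0, 1, 3, 2, 1, 1, 0, 3, 3, 2, 1, 1]

sorted suffixes:
  #0 SA[0]=3  'aaaabaabacbaacacaaccaab'
  #1 SA[1]=4  'aaabaabacbaacacaaccaab'
  #2 SA[2]=23  'aab'
  #3 SA[3]=5  'aabaabacbaacacaaccaab'
  #4 SA[4]=8  'aabacbaacacaaccaab'
  #5 SA[5]=14  'aacacaaccaab'
  #6 SA[6]=19  'aaccaab'
  #7 SA[7]=24  'ab'
  #8 SA[8]=6  'abaabacbaacacaaccaab'
  #9 SA[9]=9  'abacbaacacaaccaab'
  #10 SA[10]=17  'acaaccaab'
  #11 SA[11]=15  'acacaaccaab'
  #12 SA[12]=11  'acbaacacaaccaab'
  #13 SA[13]=20  'accaab'
  #14 SA[14]=25  'b'
  #15 SA[15]=7  'baabacbaacacaaccaab'
  #16 SA[16]=13  'baacacaaccaab'
  #17 SA[17]=10  'bacbaacacaaccaab'
  #18 SA[18]=0  'bbcaaaabaabacbaacacaaccaab'
  #19 SA[19]=1  'bcaaaabaabacbaacacaaccaab'
  #20 SA[20]=2  'caaaabaabacbaacacaaccaab'
  #21 SA[21]=22  'caab'
  #22 SA[22]=18  'caaccaab'
  #23 SA[23]=16  'cacaaccaab'
  #24 SA[24]=12  'cbaacacaaccaab'
  #25 SA[25]=21  'ccaab'

SA = [3, 4, 23, 5, 8, 14, 19, 24, 6, 9, 17, 15, 11, 20, 25, 7, 13, 10, 0, 1, 2, 22, 18, 16, 12, 21]
[i] adj suffixes → lcp
  [1] 3/4 → 3 ('aaa')
  [2] 4/23 → 2 ('aa')
  [3] 23/5 → 3 ('aab')
  [4] 5/8 → 4 ('aaba')
  [5] 8/14 → 2 ('aa')
  [6] 14/19 → 3 ('aac')
  [7] 19/24 → 1 ('a')
  [8] 24/6 → 2 ('ab')
  [9] 6/9 → 3 ('aba')
  [10] 9/17 → 1 ('a')
  [11] 17/15 → 3 ('aca')
  [12] 15/11 → 2 ('ac')
  [13] 11/20 → 2 ('ac')
  [14] 20/25 → 0 ('')
  [15] 25/7 → 1 ('b')
  [16] 7/13 → 3 ('baa')
  [17] 13/10 → 2 ('ba')
  [18] 10/0 → 1 ('b')
  [19] 0/1 → 1 ('b')
  [20] 1/2 → 0 ('')
  [21] 2/22 → 3 ('caa')
  [22] 22/18 → 3 ('caa')
  [23] 18/16 → 2 ('ca')
  [24] 16/12 → 1 ('c')
  [25] 12/21 → 1 ('c')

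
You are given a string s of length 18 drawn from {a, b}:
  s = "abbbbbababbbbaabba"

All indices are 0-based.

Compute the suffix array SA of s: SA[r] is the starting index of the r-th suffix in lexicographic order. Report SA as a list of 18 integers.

rank→(start, suffix):
  0 → (17, 'a')
  1 → (13, 'aabba')
  2 → (6, 'ababbbbaabba')
  3 → (14, 'abba')
  4 → (8, 'abbbbaabba')
  5 → (0, 'abbbbbababbbbaabba')
  6 → (16, 'ba')
  7 → (12, 'baabba')
  8 → (5, 'bababbbbaabba')
  9 → (7, 'babbbbaabba')
  10 → (15, 'bba')
  11 → (11, 'bbaabba')
  12 → (4, 'bbababbbbaabba')
  13 → (10, 'bbbaabba')
  14 → (3, 'bbbababbbbaabba')
  15 → (9, 'bbbbaabba')
  16 → (2, 'bbbbababbbbaabba')
  17 → (1, 'bbbbbababbbbaabba')

[17, 13, 6, 14, 8, 0, 16, 12, 5, 7, 15, 11, 4, 10, 3, 9, 2, 1]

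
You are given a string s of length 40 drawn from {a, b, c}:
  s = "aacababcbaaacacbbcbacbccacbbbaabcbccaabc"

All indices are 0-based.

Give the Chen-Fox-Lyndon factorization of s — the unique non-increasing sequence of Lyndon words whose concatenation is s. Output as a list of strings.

["aacababcb", "aaacacbbcbacbccacbbbaabcbccaabc"]

emit factor 1: 'aacababcb' (i=0, period=9)
emit factor 2: 'aaacacbbcbacbccacbbbaabcbccaabc' (i=9, period=31)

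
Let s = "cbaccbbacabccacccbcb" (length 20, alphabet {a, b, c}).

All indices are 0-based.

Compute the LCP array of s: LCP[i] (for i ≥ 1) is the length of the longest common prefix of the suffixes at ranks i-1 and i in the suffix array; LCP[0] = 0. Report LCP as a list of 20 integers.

sorted suffixes:
  #0 SA[0]=9  'abccacccbcb'
  #1 SA[1]=7  'acabccacccbcb'
  #2 SA[2]=2  'accbbacabccacccbcb'
  #3 SA[3]=13  'acccbcb'
  #4 SA[4]=19  'b'
  #5 SA[5]=6  'bacabccacccbcb'
  #6 SA[6]=1  'baccbbacabccacccbcb'
  #7 SA[7]=5  'bbacabccacccbcb'
  #8 SA[8]=17  'bcb'
  #9 SA[9]=10  'bccacccbcb'
  #10 SA[10]=8  'cabccacccbcb'
  #11 SA[11]=12  'cacccbcb'
  #12 SA[12]=18  'cb'
  #13 SA[13]=0  'cbaccbbacabccacccbcb'
  #14 SA[14]=4  'cbbacabccacccbcb'
  #15 SA[15]=16  'cbcb'
  #16 SA[16]=11  'ccacccbcb'
  #17 SA[17]=3  'ccbbacabccacccbcb'
  #18 SA[18]=15  'ccbcb'
  #19 SA[19]=14  'cccbcb'

SA = [9, 7, 2, 13, 19, 6, 1, 5, 17, 10, 8, 12, 18, 0, 4, 16, 11, 3, 15, 14]
i: (SA[i-1],SA[i]) lcp shared
  1: (9,7) 1 'a'
  2: (7,2) 2 'ac'
  3: (2,13) 3 'acc'
  4: (13,19) 0 ''
  5: (19,6) 1 'b'
  6: (6,1) 3 'bac'
  7: (1,5) 1 'b'
  8: (5,17) 1 'b'
  9: (17,10) 2 'bc'
  10: (10,8) 0 ''
  11: (8,12) 2 'ca'
  12: (12,18) 1 'c'
  13: (18,0) 2 'cb'
  14: (0,4) 2 'cb'
  15: (4,16) 2 'cb'
  16: (16,11) 1 'c'
  17: (11,3) 2 'cc'
  18: (3,15) 3 'ccb'
  19: (15,14) 2 'cc'

[0, 1, 2, 3, 0, 1, 3, 1, 1, 2, 0, 2, 1, 2, 2, 2, 1, 2, 3, 2]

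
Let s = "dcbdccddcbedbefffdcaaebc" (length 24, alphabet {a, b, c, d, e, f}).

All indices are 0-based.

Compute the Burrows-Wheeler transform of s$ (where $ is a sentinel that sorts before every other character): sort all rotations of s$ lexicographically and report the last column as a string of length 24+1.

ccaeccdbddddcef$dbcabbffe

rank  rotation                   last
    0  $dcbdccddcbedbefffdcaaebc  c
    1  aaebc$dcbdccddcbedbefffdc  c
    2  aebc$dcbdccddcbedbefffdca  a
    3  bc$dcbdccddcbedbefffdcaae  e
    4  bdccddcbedbefffdcaaebc$dc  c
    5  bedbefffdcaaebc$dcbdccddc  c
    6  befffdcaaebc$dcbdccddcbed  d
    7  c$dcbdccddcbedbefffdcaaeb  b
    8  caaebc$dcbdccddcbedbefffd  d
    9  cbdccddcbedbefffdcaaebc$d  d
   10  cbedbefffdcaaebc$dcbdccdd  d
   11  ccddcbedbefffdcaaebc$dcbd  d
   12  cddcbedbefffdcaaebc$dcbdc  c
   13  dbefffdcaaebc$dcbdccddcbe  e
   14  dcaaebc$dcbdccddcbedbefff  f
   15  dcbdccddcbedbefffdcaaebc$  $
   16  dcbedbefffdcaaebc$dcbdccd  d
   17  dccddcbedbefffdcaaebc$dcb  b
   18  ddcbedbefffdcaaebc$dcbdcc  c
   19  ebc$dcbdccddcbedbefffdcaa  a
   20  edbefffdcaaebc$dcbdccddcb  b
   21  efffdcaaebc$dcbdccddcbedb  b
   22  fdcaaebc$dcbdccddcbedbeff  f
   23  ffdcaaebc$dcbdccddcbedbef  f
   24  fffdcaaebc$dcbdccddcbedbe  e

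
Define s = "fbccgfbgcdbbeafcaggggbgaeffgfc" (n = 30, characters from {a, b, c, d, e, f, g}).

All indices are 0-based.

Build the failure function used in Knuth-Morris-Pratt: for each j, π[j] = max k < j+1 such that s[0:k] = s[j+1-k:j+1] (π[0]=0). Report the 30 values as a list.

π[0] = 0
j=1 s[j]='b': π[1]=0 (border '')
j=2 s[j]='c': π[2]=0 (border '')
j=3 s[j]='c': π[3]=0 (border '')
j=4 s[j]='g': π[4]=0 (border '')
j=5 s[j]='f': π[5]=1 (border 'f')
j=6 s[j]='b': π[6]=2 (border 'fb')
j=7 s[j]='g': k: 2→0; π[7]=0 (border '')
j=8 s[j]='c': π[8]=0 (border '')
j=9 s[j]='d': π[9]=0 (border '')
j=10 s[j]='b': π[10]=0 (border '')
j=11 s[j]='b': π[11]=0 (border '')
j=12 s[j]='e': π[12]=0 (border '')
j=13 s[j]='a': π[13]=0 (border '')
j=14 s[j]='f': π[14]=1 (border 'f')
j=15 s[j]='c': k: 1→0; π[15]=0 (border '')
j=16 s[j]='a': π[16]=0 (border '')
j=17 s[j]='g': π[17]=0 (border '')
j=18 s[j]='g': π[18]=0 (border '')
j=19 s[j]='g': π[19]=0 (border '')
j=20 s[j]='g': π[20]=0 (border '')
j=21 s[j]='b': π[21]=0 (border '')
j=22 s[j]='g': π[22]=0 (border '')
j=23 s[j]='a': π[23]=0 (border '')
j=24 s[j]='e': π[24]=0 (border '')
j=25 s[j]='f': π[25]=1 (border 'f')
j=26 s[j]='f': k: 1→0; π[26]=1 (border 'f')
j=27 s[j]='g': k: 1→0; π[27]=0 (border '')
j=28 s[j]='f': π[28]=1 (border 'f')
j=29 s[j]='c': k: 1→0; π[29]=0 (border '')

[0, 0, 0, 0, 0, 1, 2, 0, 0, 0, 0, 0, 0, 0, 1, 0, 0, 0, 0, 0, 0, 0, 0, 0, 0, 1, 1, 0, 1, 0]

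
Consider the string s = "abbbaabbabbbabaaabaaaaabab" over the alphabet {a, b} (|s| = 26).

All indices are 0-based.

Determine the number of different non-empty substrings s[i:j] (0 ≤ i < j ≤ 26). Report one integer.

279

sorted suffixes:
  #0 SA[0]=18  'aaaaabab'
  #1 SA[1]=19  'aaaabab'
  #2 SA[2]=14  'aaabaaaaabab'
  #3 SA[3]=20  'aaabab'
  #4 SA[4]=15  'aabaaaaabab'
  #5 SA[5]=21  'aabab'
  #6 SA[6]=4  'aabbabbbabaaabaaaaabab'
  #7 SA[7]=24  'ab'
  #8 SA[8]=16  'abaaaaabab'
  #9 SA[9]=12  'abaaabaaaaabab'
  #10 SA[10]=22  'abab'
  #11 SA[11]=5  'abbabbbabaaabaaaaabab'
  #12 SA[12]=0  'abbbaabbabbbabaaabaaaaabab'
  #13 SA[13]=8  'abbbabaaabaaaaabab'
  #14 SA[14]=25  'b'
  #15 SA[15]=17  'baaaaabab'
  #16 SA[16]=13  'baaabaaaaabab'
  #17 SA[17]=3  'baabbabbbabaaabaaaaabab'
  #18 SA[18]=23  'bab'
  #19 SA[19]=11  'babaaabaaaaabab'
  #20 SA[20]=7  'babbbabaaabaaaaabab'
  #21 SA[21]=2  'bbaabbabbbabaaabaaaaabab'
  #22 SA[22]=10  'bbabaaabaaaaabab'
  #23 SA[23]=6  'bbabbbabaaabaaaaabab'
  #24 SA[24]=1  'bbbaabbabbbabaaabaaaaabab'
  #25 SA[25]=9  'bbbabaaabaaaaabab'

SA = [18, 19, 14, 20, 15, 21, 4, 24, 16, 12, 22, 5, 0, 8, 25, 17, 13, 3, 23, 11, 7, 2, 10, 6, 1, 9]
[i] adj suffixes → lcp
  [1] 18/19 → 4 ('aaaa')
  [2] 19/14 → 3 ('aaa')
  [3] 14/20 → 5 ('aaaba')
  [4] 20/15 → 2 ('aa')
  [5] 15/21 → 4 ('aaba')
  [6] 21/4 → 3 ('aab')
  [7] 4/24 → 1 ('a')
  [8] 24/16 → 2 ('ab')
  [9] 16/12 → 5 ('abaaa')
  [10] 12/22 → 3 ('aba')
  [11] 22/5 → 2 ('ab')
  [12] 5/0 → 3 ('abb')
  [13] 0/8 → 5 ('abbba')
  [14] 8/25 → 0 ('')
  [15] 25/17 → 1 ('b')
  [16] 17/13 → 4 ('baaa')
  [17] 13/3 → 3 ('baa')
  [18] 3/23 → 2 ('ba')
  [19] 23/11 → 3 ('bab')
  [20] 11/7 → 3 ('bab')
  [21] 7/2 → 1 ('b')
  [22] 2/10 → 3 ('bba')
  [23] 10/6 → 4 ('bbab')
  [24] 6/1 → 2 ('bb')
  [25] 1/9 → 4 ('bbba')

n(n+1)/2 = 26·27/2 = 351
Σ LCP = 0 + 4 + 3 + 5 + 2 + 4 + 3 + 1 + 2 + 5 + 3 + 2 + 3 + 5 + 0 + 1 + 4 + 3 + 2 + 3 + 3 + 1 + 3 + 4 + 2 + 4 = 72
distinct = 351 − 72 = 279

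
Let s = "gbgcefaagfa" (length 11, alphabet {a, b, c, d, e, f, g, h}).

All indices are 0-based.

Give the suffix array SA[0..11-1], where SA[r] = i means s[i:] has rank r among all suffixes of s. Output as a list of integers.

[10, 6, 7, 1, 3, 4, 9, 5, 0, 2, 8]

sorted suffixes:
  #0 SA[0]=10  'a'
  #1 SA[1]=6  'aagfa'
  #2 SA[2]=7  'agfa'
  #3 SA[3]=1  'bgcefaagfa'
  #4 SA[4]=3  'cefaagfa'
  #5 SA[5]=4  'efaagfa'
  #6 SA[6]=9  'fa'
  #7 SA[7]=5  'faagfa'
  #8 SA[8]=0  'gbgcefaagfa'
  #9 SA[9]=2  'gcefaagfa'
  #10 SA[10]=8  'gfa'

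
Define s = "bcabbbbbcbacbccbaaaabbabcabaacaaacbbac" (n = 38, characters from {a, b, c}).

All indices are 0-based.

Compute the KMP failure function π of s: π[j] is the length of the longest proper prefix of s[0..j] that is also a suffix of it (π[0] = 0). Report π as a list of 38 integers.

[0, 0, 0, 1, 1, 1, 1, 1, 2, 1, 0, 0, 1, 2, 0, 1, 0, 0, 0, 0, 1, 1, 0, 1, 2, 3, 4, 0, 0, 0, 0, 0, 0, 0, 1, 1, 0, 0]

π[0] = 0
j=1 s[j]='c': π[1]=0 (border '')
j=2 s[j]='a': π[2]=0 (border '')
j=3 s[j]='b': π[3]=1 (border 'b')
j=4 s[j]='b': k: 1→0; π[4]=1 (border 'b')
j=5 s[j]='b': k: 1→0; π[5]=1 (border 'b')
j=6 s[j]='b': k: 1→0; π[6]=1 (border 'b')
j=7 s[j]='b': k: 1→0; π[7]=1 (border 'b')
j=8 s[j]='c': π[8]=2 (border 'bc')
j=9 s[j]='b': k: 2→0; π[9]=1 (border 'b')
j=10 s[j]='a': k: 1→0; π[10]=0 (border '')
j=11 s[j]='c': π[11]=0 (border '')
j=12 s[j]='b': π[12]=1 (border 'b')
j=13 s[j]='c': π[13]=2 (border 'bc')
j=14 s[j]='c': k: 2→0; π[14]=0 (border '')
j=15 s[j]='b': π[15]=1 (border 'b')
j=16 s[j]='a': k: 1→0; π[16]=0 (border '')
j=17 s[j]='a': π[17]=0 (border '')
j=18 s[j]='a': π[18]=0 (border '')
j=19 s[j]='a': π[19]=0 (border '')
j=20 s[j]='b': π[20]=1 (border 'b')
j=21 s[j]='b': k: 1→0; π[21]=1 (border 'b')
j=22 s[j]='a': k: 1→0; π[22]=0 (border '')
j=23 s[j]='b': π[23]=1 (border 'b')
j=24 s[j]='c': π[24]=2 (border 'bc')
j=25 s[j]='a': π[25]=3 (border 'bca')
j=26 s[j]='b': π[26]=4 (border 'bcab')
j=27 s[j]='a': k: 4→1→0; π[27]=0 (border '')
j=28 s[j]='a': π[28]=0 (border '')
j=29 s[j]='c': π[29]=0 (border '')
j=30 s[j]='a': π[30]=0 (border '')
j=31 s[j]='a': π[31]=0 (border '')
j=32 s[j]='a': π[32]=0 (border '')
j=33 s[j]='c': π[33]=0 (border '')
j=34 s[j]='b': π[34]=1 (border 'b')
j=35 s[j]='b': k: 1→0; π[35]=1 (border 'b')
j=36 s[j]='a': k: 1→0; π[36]=0 (border '')
j=37 s[j]='c': π[37]=0 (border '')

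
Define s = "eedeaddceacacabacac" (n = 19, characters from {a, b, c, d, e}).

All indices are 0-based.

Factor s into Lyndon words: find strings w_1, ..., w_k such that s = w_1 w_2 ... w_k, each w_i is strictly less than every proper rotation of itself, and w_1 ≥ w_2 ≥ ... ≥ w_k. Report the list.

emit factor 1: 'e' (i=0, period=1)
emit factor 2: 'e' (i=1, period=1)
emit factor 3: 'de' (i=2, period=2)
emit factor 4: 'addce' (i=4, period=5)
emit factor 5: 'ac' (i=9, period=2)
emit factor 6: 'ac' (i=11, period=2)
emit factor 7: 'abacac' (i=13, period=6)

["e", "e", "de", "addce", "ac", "ac", "abacac"]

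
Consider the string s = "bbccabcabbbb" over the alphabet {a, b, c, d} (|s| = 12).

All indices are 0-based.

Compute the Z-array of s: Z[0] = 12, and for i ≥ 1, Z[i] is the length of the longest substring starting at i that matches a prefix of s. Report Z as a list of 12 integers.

Z[0]=12
i=1: i≥r, start 0; Z[1]=1 grow→box=[1,2)
i=2: i≥r, start 0; Z[2]=0
i=3: i≥r, start 0; Z[3]=0
i=4: i≥r, start 0; Z[4]=0
i=5: i≥r, start 0; Z[5]=1 grow→box=[5,6)
i=6: i≥r, start 0; Z[6]=0
i=7: i≥r, start 0; Z[7]=0
i=8: i≥r, start 0; Z[8]=2 grow→box=[8,10)
i=9: min(r-i=1, Z[1]=1)=1; Z[9]=2 grow→box=[9,11)
i=10: min(r-i=1, Z[1]=1)=1; Z[10]=2 grow→box=[10,12)
i=11: min(r-i=1, Z[1]=1)=1; Z[11]=1

[12, 1, 0, 0, 0, 1, 0, 0, 2, 2, 2, 1]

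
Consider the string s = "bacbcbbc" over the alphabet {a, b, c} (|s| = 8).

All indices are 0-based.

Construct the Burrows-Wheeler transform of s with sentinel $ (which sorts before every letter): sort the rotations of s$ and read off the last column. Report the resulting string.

cb$cbcbba

rank  rotation   last
    0  $bacbcbbc  c
    1  acbcbbc$b  b
    2  bacbcbbc$  $
    3  bbc$bacbc  c
    4  bc$bacbcb  b
    5  bcbbc$bac  c
    6  c$bacbcbb  b
    7  cbbc$bacb  b
    8  cbcbbc$ba  a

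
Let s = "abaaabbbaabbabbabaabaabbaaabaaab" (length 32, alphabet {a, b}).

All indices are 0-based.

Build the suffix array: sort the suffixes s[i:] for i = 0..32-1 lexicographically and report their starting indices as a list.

[28, 24, 2, 29, 25, 17, 20, 8, 3, 30, 26, 0, 15, 18, 21, 12, 9, 4, 31, 27, 23, 1, 16, 19, 7, 14, 11, 22, 6, 13, 10, 5]

rank→(start, suffix):
  0 → (28, 'aaab')
  1 → (24, 'aaabaaab')
  2 → (2, 'aaabbbaabbabbabaabaabbaaabaaab')
  3 → (29, 'aab')
  4 → (25, 'aabaaab')
  5 → (17, 'aabaabbaaabaaab')
  6 → (20, 'aabbaaabaaab')
  7 → (8, 'aabbabbabaabaabbaaabaaab')
  8 → (3, 'aabbbaabbabbabaabaabbaaabaaab')
  9 → (30, 'ab')
  10 → (26, 'abaaab')
  11 → (0, 'abaaabbbaabbabbabaabaabbaaabaaab')
  12 → (15, 'abaabaabbaaabaaab')
  13 → (18, 'abaabbaaabaaab')
  14 → (21, 'abbaaabaaab')
  15 → (12, 'abbabaabaabbaaabaaab')
  16 → (9, 'abbabbabaabaabbaaabaaab')
  17 → (4, 'abbbaabbabbabaabaabbaaabaaab')
  18 → (31, 'b')
  19 → (27, 'baaab')
  20 → (23, 'baaabaaab')
  21 → (1, 'baaabbbaabbabbabaabaabbaaabaaab')
  22 → (16, 'baabaabbaaabaaab')
  23 → (19, 'baabbaaabaaab')
  24 → (7, 'baabbabbabaabaabbaaabaaab')
  25 → (14, 'babaabaabbaaabaaab')
  26 → (11, 'babbabaabaabbaaabaaab')
  27 → (22, 'bbaaabaaab')
  28 → (6, 'bbaabbabbabaabaabbaaabaaab')
  29 → (13, 'bbabaabaabbaaabaaab')
  30 → (10, 'bbabbabaabaabbaaabaaab')
  31 → (5, 'bbbaabbabbabaabaabbaaabaaab')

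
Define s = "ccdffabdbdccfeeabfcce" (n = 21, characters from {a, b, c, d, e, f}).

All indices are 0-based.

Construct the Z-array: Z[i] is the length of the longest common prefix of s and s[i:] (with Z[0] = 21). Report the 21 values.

[21, 1, 0, 0, 0, 0, 0, 0, 0, 0, 2, 1, 0, 0, 0, 0, 0, 0, 2, 1, 0]

Z[0]=21
i=1: outside box; Z[1]=1 scan→box=[1,2)
i=2: outside box; Z[2]=0
i=3: outside box; Z[3]=0
i=4: outside box; Z[4]=0
i=5: outside box; Z[5]=0
i=6: outside box; Z[6]=0
i=7: outside box; Z[7]=0
i=8: outside box; Z[8]=0
i=9: outside box; Z[9]=0
i=10: outside box; Z[10]=2 scan→box=[10,12)
i=11: min(r-i=1, Z[1]=1)=1; Z[11]=1
i=12: outside box; Z[12]=0
i=13: outside box; Z[13]=0
i=14: outside box; Z[14]=0
i=15: outside box; Z[15]=0
i=16: outside box; Z[16]=0
i=17: outside box; Z[17]=0
i=18: outside box; Z[18]=2 scan→box=[18,20)
i=19: min(r-i=1, Z[1]=1)=1; Z[19]=1
i=20: outside box; Z[20]=0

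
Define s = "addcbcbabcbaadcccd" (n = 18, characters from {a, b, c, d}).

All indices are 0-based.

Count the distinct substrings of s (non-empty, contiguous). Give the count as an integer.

147

rank→(start, suffix):
  0 → (11, 'aadcccd')
  1 → (7, 'abcbaadcccd')
  2 → (12, 'adcccd')
  3 → (0, 'addcbcbabcbaadcccd')
  4 → (10, 'baadcccd')
  5 → (6, 'babcbaadcccd')
  6 → (8, 'bcbaadcccd')
  7 → (4, 'bcbabcbaadcccd')
  8 → (9, 'cbaadcccd')
  9 → (5, 'cbabcbaadcccd')
  10 → (3, 'cbcbabcbaadcccd')
  11 → (14, 'cccd')
  12 → (15, 'ccd')
  13 → (16, 'cd')
  14 → (17, 'd')
  15 → (2, 'dcbcbabcbaadcccd')
  16 → (13, 'dcccd')
  17 → (1, 'ddcbcbabcbaadcccd')

SA = [11, 7, 12, 0, 10, 6, 8, 4, 9, 5, 3, 14, 15, 16, 17, 2, 13, 1]
[i] adj suffixes → lcp
  [1] 11/7 → 1 ('a')
  [2] 7/12 → 1 ('a')
  [3] 12/0 → 2 ('ad')
  [4] 0/10 → 0 ('')
  [5] 10/6 → 2 ('ba')
  [6] 6/8 → 1 ('b')
  [7] 8/4 → 4 ('bcba')
  [8] 4/9 → 0 ('')
  [9] 9/5 → 3 ('cba')
  [10] 5/3 → 2 ('cb')
  [11] 3/14 → 1 ('c')
  [12] 14/15 → 2 ('cc')
  [13] 15/16 → 1 ('c')
  [14] 16/17 → 0 ('')
  [15] 17/2 → 1 ('d')
  [16] 2/13 → 2 ('dc')
  [17] 13/1 → 1 ('d')

n(n+1)/2 = 18·19/2 = 171
Σ LCP = 0 + 1 + 1 + 2 + 0 + 2 + 1 + 4 + 0 + 3 + 2 + 1 + 2 + 1 + 0 + 1 + 2 + 1 = 24
distinct = 171 − 24 = 147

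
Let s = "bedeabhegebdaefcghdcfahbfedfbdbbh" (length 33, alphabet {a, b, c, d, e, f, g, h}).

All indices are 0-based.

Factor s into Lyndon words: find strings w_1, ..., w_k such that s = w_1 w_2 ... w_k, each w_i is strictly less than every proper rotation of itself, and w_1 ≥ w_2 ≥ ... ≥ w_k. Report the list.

["bede", "abhegebdaefcghdcfahbfedfbdbbh"]

emit factor 1: 'bede' (i=0, period=4)
emit factor 2: 'abhegebdaefcghdcfahbfedfbdbbh' (i=4, period=29)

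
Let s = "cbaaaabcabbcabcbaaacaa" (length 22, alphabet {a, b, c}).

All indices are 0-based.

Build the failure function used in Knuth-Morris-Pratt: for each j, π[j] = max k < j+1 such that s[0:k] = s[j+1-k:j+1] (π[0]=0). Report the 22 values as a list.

π[0] = 0
j=1 s[j]='b': π[1]=0 (border '')
j=2 s[j]='a': π[2]=0 (border '')
j=3 s[j]='a': π[3]=0 (border '')
j=4 s[j]='a': π[4]=0 (border '')
j=5 s[j]='a': π[5]=0 (border '')
j=6 s[j]='b': π[6]=0 (border '')
j=7 s[j]='c': π[7]=1 (border 'c')
j=8 s[j]='a': k: 1→0; π[8]=0 (border '')
j=9 s[j]='b': π[9]=0 (border '')
j=10 s[j]='b': π[10]=0 (border '')
j=11 s[j]='c': π[11]=1 (border 'c')
j=12 s[j]='a': k: 1→0; π[12]=0 (border '')
j=13 s[j]='b': π[13]=0 (border '')
j=14 s[j]='c': π[14]=1 (border 'c')
j=15 s[j]='b': π[15]=2 (border 'cb')
j=16 s[j]='a': π[16]=3 (border 'cba')
j=17 s[j]='a': π[17]=4 (border 'cbaa')
j=18 s[j]='a': π[18]=5 (border 'cbaaa')
j=19 s[j]='c': k: 5→0; π[19]=1 (border 'c')
j=20 s[j]='a': k: 1→0; π[20]=0 (border '')
j=21 s[j]='a': π[21]=0 (border '')

[0, 0, 0, 0, 0, 0, 0, 1, 0, 0, 0, 1, 0, 0, 1, 2, 3, 4, 5, 1, 0, 0]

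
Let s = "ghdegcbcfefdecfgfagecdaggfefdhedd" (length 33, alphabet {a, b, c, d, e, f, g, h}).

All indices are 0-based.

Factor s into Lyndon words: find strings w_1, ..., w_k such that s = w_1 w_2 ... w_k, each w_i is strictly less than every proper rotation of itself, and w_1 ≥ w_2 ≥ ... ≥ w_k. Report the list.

emit factor 1: 'gh' (i=0, period=2)
emit factor 2: 'deg' (i=2, period=3)
emit factor 3: 'c' (i=5, period=1)
emit factor 4: 'bcfefdecfgf' (i=6, period=11)
emit factor 5: 'agecdaggfefdhedd' (i=17, period=16)

["gh", "deg", "c", "bcfefdecfgf", "agecdaggfefdhedd"]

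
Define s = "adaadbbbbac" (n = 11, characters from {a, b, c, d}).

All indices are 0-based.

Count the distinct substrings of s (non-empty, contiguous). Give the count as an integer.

rank→(start, suffix):
  0 → (2, 'aadbbbbac')
  1 → (9, 'ac')
  2 → (0, 'adaadbbbbac')
  3 → (3, 'adbbbbac')
  4 → (8, 'bac')
  5 → (7, 'bbac')
  6 → (6, 'bbbac')
  7 → (5, 'bbbbac')
  8 → (10, 'c')
  9 → (1, 'daadbbbbac')
  10 → (4, 'dbbbbac')

SA = [2, 9, 0, 3, 8, 7, 6, 5, 10, 1, 4]
[i] adj suffixes → lcp
  [1] 2/9 → 1 ('a')
  [2] 9/0 → 1 ('a')
  [3] 0/3 → 2 ('ad')
  [4] 3/8 → 0 ('')
  [5] 8/7 → 1 ('b')
  [6] 7/6 → 2 ('bb')
  [7] 6/5 → 3 ('bbb')
  [8] 5/10 → 0 ('')
  [9] 10/1 → 0 ('')
  [10] 1/4 → 1 ('d')

n(n+1)/2 = 11·12/2 = 66
Σ LCP = 0 + 1 + 1 + 2 + 0 + 1 + 2 + 3 + 0 + 0 + 1 = 11
distinct = 66 − 11 = 55

55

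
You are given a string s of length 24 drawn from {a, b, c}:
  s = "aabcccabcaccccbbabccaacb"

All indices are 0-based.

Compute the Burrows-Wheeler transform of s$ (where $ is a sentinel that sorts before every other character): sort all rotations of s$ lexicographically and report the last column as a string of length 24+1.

rank  rotation                   last
    0  $aabcccabcaccccbbabccaacb  b
    1  aabcccabcaccccbbabccaacb$  $
    2  aacb$aabcccabcaccccbbabcc  c
    3  abcaccccbbabccaacb$aabccc  c
    4  abccaacb$aabcccabcaccccbb  b
    5  abcccabcaccccbbabccaacb$a  a
    6  acb$aabcccabcaccccbbabcca  a
    7  accccbbabccaacb$aabcccabc  c
    8  b$aabcccabcaccccbbabccaac  c
    9  babccaacb$aabcccabcaccccb  b
   10  bbabccaacb$aabcccabcacccc  c
   11  bcaccccbbabccaacb$aabccca  a
   12  bccaacb$aabcccabcaccccbba  a
   13  bcccabcaccccbbabccaacb$aa  a
   14  caacb$aabcccabcaccccbbabc  c
   15  cabcaccccbbabccaacb$aabcc  c
   16  caccccbbabccaacb$aabcccab  b
   17  cb$aabcccabcaccccbbabccaa  a
   18  cbbabccaacb$aabcccabcaccc  c
   19  ccaacb$aabcccabcaccccbbab  b
   20  ccabcaccccbbabccaacb$aabc  c
   21  ccbbabccaacb$aabcccabcacc  c
   22  cccabcaccccbbabccaacb$aab  b
   23  cccbbabccaacb$aabcccabcac  c
   24  ccccbbabccaacb$aabcccabca  a

b$ccbaaccbcaaaccbacbccbca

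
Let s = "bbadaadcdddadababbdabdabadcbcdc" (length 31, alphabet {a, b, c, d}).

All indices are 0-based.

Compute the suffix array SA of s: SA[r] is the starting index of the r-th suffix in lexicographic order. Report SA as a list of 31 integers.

sorted suffixes:
  #0 SA[0]=4  'aadcdddadababbdabdabadcbcdc'
  #1 SA[1]=13  'ababbdabdabadcbcdc'
  #2 SA[2]=22  'abadcbcdc'
  #3 SA[3]=15  'abbdabdabadcbcdc'
  #4 SA[4]=19  'abdabadcbcdc'
  #5 SA[5]=2  'adaadcdddadababbdabdabadcbcdc'
  #6 SA[6]=11  'adababbdabdabadcbcdc'
  #7 SA[7]=24  'adcbcdc'
  #8 SA[8]=5  'adcdddadababbdabdabadcbcdc'
  #9 SA[9]=14  'babbdabdabadcbcdc'
  #10 SA[10]=1  'badaadcdddadababbdabdabadcbcdc'
  #11 SA[11]=23  'badcbcdc'
  #12 SA[12]=0  'bbadaadcdddadababbdabdabadcbcdc'
  #13 SA[13]=16  'bbdabdabadcbcdc'
  #14 SA[14]=27  'bcdc'
  #15 SA[15]=20  'bdabadcbcdc'
  #16 SA[16]=17  'bdabdabadcbcdc'
  #17 SA[17]=30  'c'
  #18 SA[18]=26  'cbcdc'
  #19 SA[19]=28  'cdc'
  #20 SA[20]=7  'cdddadababbdabdabadcbcdc'
  #21 SA[21]=3  'daadcdddadababbdabdabadcbcdc'
  #22 SA[22]=12  'dababbdabdabadcbcdc'
  #23 SA[23]=21  'dabadcbcdc'
  #24 SA[24]=18  'dabdabadcbcdc'
  #25 SA[25]=10  'dadababbdabdabadcbcdc'
  #26 SA[26]=29  'dc'
  #27 SA[27]=25  'dcbcdc'
  #28 SA[28]=6  'dcdddadababbdabdabadcbcdc'
  #29 SA[29]=9  'ddadababbdabdabadcbcdc'
  #30 SA[30]=8  'dddadababbdabdabadcbcdc'

[4, 13, 22, 15, 19, 2, 11, 24, 5, 14, 1, 23, 0, 16, 27, 20, 17, 30, 26, 28, 7, 3, 12, 21, 18, 10, 29, 25, 6, 9, 8]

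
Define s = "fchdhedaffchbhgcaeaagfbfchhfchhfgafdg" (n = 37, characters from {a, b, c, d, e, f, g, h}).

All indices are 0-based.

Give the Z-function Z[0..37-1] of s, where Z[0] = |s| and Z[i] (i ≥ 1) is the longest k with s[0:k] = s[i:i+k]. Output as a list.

[37, 0, 0, 0, 0, 0, 0, 0, 1, 3, 0, 0, 0, 0, 0, 0, 0, 0, 0, 0, 0, 1, 0, 3, 0, 0, 0, 3, 0, 0, 0, 1, 0, 0, 1, 0, 0]

Z[0]=37
i=1: outside box; Z[1]=0
i=2: outside box; Z[2]=0
i=3: outside box; Z[3]=0
i=4: outside box; Z[4]=0
i=5: outside box; Z[5]=0
i=6: outside box; Z[6]=0
i=7: outside box; Z[7]=0
i=8: outside box; Z[8]=1 grow→box=[8,9)
i=9: outside box; Z[9]=3 grow→box=[9,12)
i=10: min(r-i=2, Z[1]=0)=0; Z[10]=0
i=11: min(r-i=1, Z[2]=0)=0; Z[11]=0
i=12: outside box; Z[12]=0
i=13: outside box; Z[13]=0
i=14: outside box; Z[14]=0
i=15: outside box; Z[15]=0
i=16: outside box; Z[16]=0
i=17: outside box; Z[17]=0
i=18: outside box; Z[18]=0
i=19: outside box; Z[19]=0
i=20: outside box; Z[20]=0
i=21: outside box; Z[21]=1 grow→box=[21,22)
i=22: outside box; Z[22]=0
i=23: outside box; Z[23]=3 grow→box=[23,26)
i=24: min(r-i=2, Z[1]=0)=0; Z[24]=0
i=25: min(r-i=1, Z[2]=0)=0; Z[25]=0
i=26: outside box; Z[26]=0
i=27: outside box; Z[27]=3 grow→box=[27,30)
i=28: min(r-i=2, Z[1]=0)=0; Z[28]=0
i=29: min(r-i=1, Z[2]=0)=0; Z[29]=0
i=30: outside box; Z[30]=0
i=31: outside box; Z[31]=1 grow→box=[31,32)
i=32: outside box; Z[32]=0
i=33: outside box; Z[33]=0
i=34: outside box; Z[34]=1 grow→box=[34,35)
i=35: outside box; Z[35]=0
i=36: outside box; Z[36]=0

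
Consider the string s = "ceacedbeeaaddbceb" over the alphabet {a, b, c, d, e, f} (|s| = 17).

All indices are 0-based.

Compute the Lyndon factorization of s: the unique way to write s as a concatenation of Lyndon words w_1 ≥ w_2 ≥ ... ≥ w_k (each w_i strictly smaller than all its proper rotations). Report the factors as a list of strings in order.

["ce", "acedbee", "aaddbceb"]

emit factor 1: 'ce' (i=0, period=2)
emit factor 2: 'acedbee' (i=2, period=7)
emit factor 3: 'aaddbceb' (i=9, period=8)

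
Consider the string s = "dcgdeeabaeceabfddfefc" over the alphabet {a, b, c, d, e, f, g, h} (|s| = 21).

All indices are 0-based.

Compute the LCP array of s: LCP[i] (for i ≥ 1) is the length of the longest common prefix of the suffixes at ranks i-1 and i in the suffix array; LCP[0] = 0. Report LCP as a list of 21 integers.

[0, 2, 1, 0, 1, 0, 1, 1, 0, 1, 1, 1, 0, 3, 1, 1, 1, 0, 1, 1, 0]

rank→(start, suffix):
  0 → (6, 'abaeceabfddfefc')
  1 → (12, 'abfddfefc')
  2 → (8, 'aeceabfddfefc')
  3 → (7, 'baeceabfddfefc')
  4 → (13, 'bfddfefc')
  5 → (20, 'c')
  6 → (10, 'ceabfddfefc')
  7 → (1, 'cgdeeabaeceabfddfefc')
  8 → (0, 'dcgdeeabaeceabfddfefc')
  9 → (15, 'ddfefc')
  10 → (3, 'deeabaeceabfddfefc')
  11 → (16, 'dfefc')
  12 → (5, 'eabaeceabfddfefc')
  13 → (11, 'eabfddfefc')
  14 → (9, 'eceabfddfefc')
  15 → (4, 'eeabaeceabfddfefc')
  16 → (18, 'efc')
  17 → (19, 'fc')
  18 → (14, 'fddfefc')
  19 → (17, 'fefc')
  20 → (2, 'gdeeabaeceabfddfefc')

SA = [6, 12, 8, 7, 13, 20, 10, 1, 0, 15, 3, 16, 5, 11, 9, 4, 18, 19, 14, 17, 2]
rank  pair      lcp
   1  s[6:],s[12:]  2  'ab'
   2  s[12:],s[8:]  1  'a'
   3  s[8:],s[7:]  0  ''
   4  s[7:],s[13:]  1  'b'
   5  s[13:],s[20:]  0  ''
   6  s[20:],s[10:]  1  'c'
   7  s[10:],s[1:]  1  'c'
   8  s[1:],s[0:]  0  ''
   9  s[0:],s[15:]  1  'd'
  10  s[15:],s[3:]  1  'd'
  11  s[3:],s[16:]  1  'd'
  12  s[16:],s[5:]  0  ''
  13  s[5:],s[11:]  3  'eab'
  14  s[11:],s[9:]  1  'e'
  15  s[9:],s[4:]  1  'e'
  16  s[4:],s[18:]  1  'e'
  17  s[18:],s[19:]  0  ''
  18  s[19:],s[14:]  1  'f'
  19  s[14:],s[17:]  1  'f'
  20  s[17:],s[2:]  0  ''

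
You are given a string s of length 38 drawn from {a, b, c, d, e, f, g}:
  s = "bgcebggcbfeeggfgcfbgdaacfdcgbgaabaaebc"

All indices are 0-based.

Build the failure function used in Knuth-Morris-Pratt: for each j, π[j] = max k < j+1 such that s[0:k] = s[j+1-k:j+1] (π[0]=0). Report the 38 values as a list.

π[0] = 0
j=1 s[j]='g': π[1]=0 (border '')
j=2 s[j]='c': π[2]=0 (border '')
j=3 s[j]='e': π[3]=0 (border '')
j=4 s[j]='b': π[4]=1 (border 'b')
j=5 s[j]='g': π[5]=2 (border 'bg')
j=6 s[j]='g': k: 2→0; π[6]=0 (border '')
j=7 s[j]='c': π[7]=0 (border '')
j=8 s[j]='b': π[8]=1 (border 'b')
j=9 s[j]='f': k: 1→0; π[9]=0 (border '')
j=10 s[j]='e': π[10]=0 (border '')
j=11 s[j]='e': π[11]=0 (border '')
j=12 s[j]='g': π[12]=0 (border '')
j=13 s[j]='g': π[13]=0 (border '')
j=14 s[j]='f': π[14]=0 (border '')
j=15 s[j]='g': π[15]=0 (border '')
j=16 s[j]='c': π[16]=0 (border '')
j=17 s[j]='f': π[17]=0 (border '')
j=18 s[j]='b': π[18]=1 (border 'b')
j=19 s[j]='g': π[19]=2 (border 'bg')
j=20 s[j]='d': k: 2→0; π[20]=0 (border '')
j=21 s[j]='a': π[21]=0 (border '')
j=22 s[j]='a': π[22]=0 (border '')
j=23 s[j]='c': π[23]=0 (border '')
j=24 s[j]='f': π[24]=0 (border '')
j=25 s[j]='d': π[25]=0 (border '')
j=26 s[j]='c': π[26]=0 (border '')
j=27 s[j]='g': π[27]=0 (border '')
j=28 s[j]='b': π[28]=1 (border 'b')
j=29 s[j]='g': π[29]=2 (border 'bg')
j=30 s[j]='a': k: 2→0; π[30]=0 (border '')
j=31 s[j]='a': π[31]=0 (border '')
j=32 s[j]='b': π[32]=1 (border 'b')
j=33 s[j]='a': k: 1→0; π[33]=0 (border '')
j=34 s[j]='a': π[34]=0 (border '')
j=35 s[j]='e': π[35]=0 (border '')
j=36 s[j]='b': π[36]=1 (border 'b')
j=37 s[j]='c': k: 1→0; π[37]=0 (border '')

[0, 0, 0, 0, 1, 2, 0, 0, 1, 0, 0, 0, 0, 0, 0, 0, 0, 0, 1, 2, 0, 0, 0, 0, 0, 0, 0, 0, 1, 2, 0, 0, 1, 0, 0, 0, 1, 0]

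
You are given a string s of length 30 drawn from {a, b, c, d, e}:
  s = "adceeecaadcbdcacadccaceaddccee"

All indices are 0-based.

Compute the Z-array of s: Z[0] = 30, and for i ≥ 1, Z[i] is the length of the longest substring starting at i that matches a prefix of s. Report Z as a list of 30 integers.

Z[0]=30
i=1: i≥r, start 0; Z[1]=0
i=2: i≥r, start 0; Z[2]=0
i=3: i≥r, start 0; Z[3]=0
i=4: i≥r, start 0; Z[4]=0
i=5: i≥r, start 0; Z[5]=0
i=6: i≥r, start 0; Z[6]=0
i=7: i≥r, start 0; Z[7]=1 grow→box=[7,8)
i=8: i≥r, start 0; Z[8]=3 grow→box=[8,11)
i=9: min(r-i=2, Z[1]=0)=0; Z[9]=0
i=10: min(r-i=1, Z[2]=0)=0; Z[10]=0
i=11: i≥r, start 0; Z[11]=0
i=12: i≥r, start 0; Z[12]=0
i=13: i≥r, start 0; Z[13]=0
i=14: i≥r, start 0; Z[14]=1 grow→box=[14,15)
i=15: i≥r, start 0; Z[15]=0
i=16: i≥r, start 0; Z[16]=3 grow→box=[16,19)
i=17: min(r-i=2, Z[1]=0)=0; Z[17]=0
i=18: min(r-i=1, Z[2]=0)=0; Z[18]=0
i=19: i≥r, start 0; Z[19]=0
i=20: i≥r, start 0; Z[20]=1 grow→box=[20,21)
i=21: i≥r, start 0; Z[21]=0
i=22: i≥r, start 0; Z[22]=0
i=23: i≥r, start 0; Z[23]=2 grow→box=[23,25)
i=24: min(r-i=1, Z[1]=0)=0; Z[24]=0
i=25: i≥r, start 0; Z[25]=0
i=26: i≥r, start 0; Z[26]=0
i=27: i≥r, start 0; Z[27]=0
i=28: i≥r, start 0; Z[28]=0
i=29: i≥r, start 0; Z[29]=0

[30, 0, 0, 0, 0, 0, 0, 1, 3, 0, 0, 0, 0, 0, 1, 0, 3, 0, 0, 0, 1, 0, 0, 2, 0, 0, 0, 0, 0, 0]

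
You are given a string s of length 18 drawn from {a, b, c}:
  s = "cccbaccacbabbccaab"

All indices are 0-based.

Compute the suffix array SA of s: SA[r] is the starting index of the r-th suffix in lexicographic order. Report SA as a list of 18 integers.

[15, 16, 10, 7, 4, 17, 9, 3, 11, 12, 14, 6, 8, 2, 13, 5, 1, 0]

rank | idx | suffix
   0 |  15 | aab
   1 |  16 | ab
   2 |  10 | abbccaab
   3 |   7 | acbabbccaab
   4 |   4 | accacbabbccaab
   5 |  17 | b
   6 |   9 | babbccaab
   7 |   3 | baccacbabbccaab
   8 |  11 | bbccaab
   9 |  12 | bccaab
  10 |  14 | caab
  11 |   6 | cacbabbccaab
  12 |   8 | cbabbccaab
  13 |   2 | cbaccacbabbccaab
  14 |  13 | ccaab
  15 |   5 | ccacbabbccaab
  16 |   1 | ccbaccacbabbccaab
  17 |   0 | cccbaccacbabbccaab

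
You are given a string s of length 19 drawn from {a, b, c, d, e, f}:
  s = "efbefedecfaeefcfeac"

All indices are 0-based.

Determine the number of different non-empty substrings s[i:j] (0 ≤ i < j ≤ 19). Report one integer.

173

rank | idx | suffix
   0 |  17 | ac
   1 |  10 | aeefcfeac
   2 |   2 | befedecfaeefcfeac
   3 |  18 | c
   4 |   8 | cfaeefcfeac
   5 |  14 | cfeac
   6 |   6 | decfaeefcfeac
   7 |  16 | eac
   8 |   7 | ecfaeefcfeac
   9 |   5 | edecfaeefcfeac
  10 |  11 | eefcfeac
  11 |   0 | efbefedecfaeefcfeac
  12 |  12 | efcfeac
  13 |   3 | efedecfaeefcfeac
  14 |   9 | faeefcfeac
  15 |   1 | fbefedecfaeefcfeac
  16 |  13 | fcfeac
  17 |  15 | feac
  18 |   4 | fedecfaeefcfeac

SA = [17, 10, 2, 18, 8, 14, 6, 16, 7, 5, 11, 0, 12, 3, 9, 1, 13, 15, 4]
rank  pair      lcp
   1  s[17:],s[10:]  1  'a'
   2  s[10:],s[2:]  0  ''
   3  s[2:],s[18:]  0  ''
   4  s[18:],s[8:]  1  'c'
   5  s[8:],s[14:]  2  'cf'
   6  s[14:],s[6:]  0  ''
   7  s[6:],s[16:]  0  ''
   8  s[16:],s[7:]  1  'e'
   9  s[7:],s[5:]  1  'e'
  10  s[5:],s[11:]  1  'e'
  11  s[11:],s[0:]  1  'e'
  12  s[0:],s[12:]  2  'ef'
  13  s[12:],s[3:]  2  'ef'
  14  s[3:],s[9:]  0  ''
  15  s[9:],s[1:]  1  'f'
  16  s[1:],s[13:]  1  'f'
  17  s[13:],s[15:]  1  'f'
  18  s[15:],s[4:]  2  'fe'

n(n+1)/2 = 19·20/2 = 190
Σ LCP = 0 + 1 + 0 + 0 + 1 + 2 + 0 + 0 + 1 + 1 + 1 + 1 + 2 + 2 + 0 + 1 + 1 + 1 + 2 = 17
distinct = 190 − 17 = 173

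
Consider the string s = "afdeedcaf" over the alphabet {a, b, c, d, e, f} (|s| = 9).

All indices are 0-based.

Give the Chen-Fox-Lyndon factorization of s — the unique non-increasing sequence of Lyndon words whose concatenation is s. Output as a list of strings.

["afdeedc", "af"]

emit factor 1: 'afdeedc' (i=0, period=7)
emit factor 2: 'af' (i=7, period=2)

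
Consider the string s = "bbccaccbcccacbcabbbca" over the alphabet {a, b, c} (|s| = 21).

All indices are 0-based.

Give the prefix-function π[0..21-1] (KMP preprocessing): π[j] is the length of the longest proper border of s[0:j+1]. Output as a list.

[0, 1, 0, 0, 0, 0, 0, 1, 0, 0, 0, 0, 0, 1, 0, 0, 1, 2, 2, 3, 0]

π[0] = 0
j=1 s[j]='b': π[1]=1 (border 'b')
j=2 s[j]='c': k: 1→0; π[2]=0 (border '')
j=3 s[j]='c': π[3]=0 (border '')
j=4 s[j]='a': π[4]=0 (border '')
j=5 s[j]='c': π[5]=0 (border '')
j=6 s[j]='c': π[6]=0 (border '')
j=7 s[j]='b': π[7]=1 (border 'b')
j=8 s[j]='c': k: 1→0; π[8]=0 (border '')
j=9 s[j]='c': π[9]=0 (border '')
j=10 s[j]='c': π[10]=0 (border '')
j=11 s[j]='a': π[11]=0 (border '')
j=12 s[j]='c': π[12]=0 (border '')
j=13 s[j]='b': π[13]=1 (border 'b')
j=14 s[j]='c': k: 1→0; π[14]=0 (border '')
j=15 s[j]='a': π[15]=0 (border '')
j=16 s[j]='b': π[16]=1 (border 'b')
j=17 s[j]='b': π[17]=2 (border 'bb')
j=18 s[j]='b': k: 2→1; π[18]=2 (border 'bb')
j=19 s[j]='c': π[19]=3 (border 'bbc')
j=20 s[j]='a': k: 3→0; π[20]=0 (border '')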